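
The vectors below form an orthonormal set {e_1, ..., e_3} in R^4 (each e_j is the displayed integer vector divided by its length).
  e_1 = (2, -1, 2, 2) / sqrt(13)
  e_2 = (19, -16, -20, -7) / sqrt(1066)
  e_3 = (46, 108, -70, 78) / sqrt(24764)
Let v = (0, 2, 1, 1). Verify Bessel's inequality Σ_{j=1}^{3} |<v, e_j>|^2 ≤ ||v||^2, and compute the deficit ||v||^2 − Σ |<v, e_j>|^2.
Σ |<v, e_j>|^2 = 1691/302; ||v||^2 = 6; deficit = 121/302

Write each e_j = u_j / sqrt(<u_j, u_j>) where u_j is the displayed integer vector. Then <v, e_j> = <v, u_j> / sqrt(<u_j, u_j>), so |<v, e_j>|^2 = <v, u_j>^2 / <u_j, u_j>.
Coefficients: <v, e_1> = 2/sqrt(13), <v, e_2> = -59/sqrt(1066), <v, e_3> = 224/sqrt(24764).
Square and sum: Σ |<v, e_j>|^2 = 1691/302.
Compute ||v||^2 = v·v = 6.
Deficit = 6 − 1691/302 = 121/302 ≥ 0, confirming Bessel's inequality. (The deficit equals ||v − Σ <v,e_j> e_j||^2, the squared distance from v to span{e_j}.)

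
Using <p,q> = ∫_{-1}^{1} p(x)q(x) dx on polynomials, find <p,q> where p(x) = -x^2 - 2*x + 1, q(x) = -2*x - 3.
<p,q> = -4/3

Expand the product: p(x)·q(x) = 2*x^3 + 7*x^2 + 4*x - 3.
∫_{-1}^{1} of each monomial x^k gives [2/(k+1) if k even, 0 if k odd]. Integrating term-by-term (or equivalently evaluating the antiderivative F(x) = x^4/2 + 7*x^3/3 + 2*x^2 - 3*x at the endpoints):
  F(1) − F(−1) = 11/6 − (19/6) = -4/3.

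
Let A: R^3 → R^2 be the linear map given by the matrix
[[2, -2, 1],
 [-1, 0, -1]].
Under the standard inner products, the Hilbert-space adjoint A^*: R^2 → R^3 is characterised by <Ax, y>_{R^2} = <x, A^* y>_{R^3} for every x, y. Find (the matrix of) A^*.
A^* = A^T =
[[2, -1],
 [-2, 0],
 [1, -1]]

For real matrices with standard dot products, the defining identity <Ax, y> = <x, A^* y> gives (Ax)^T y = x^T (A^*) y, i.e. x^T A^T y = x^T (A^*) y. Since this holds for all x, y, we must have A^* = A^T. Therefore
A^* =
[[2, -1],
 [-2, 0],
 [1, -1]].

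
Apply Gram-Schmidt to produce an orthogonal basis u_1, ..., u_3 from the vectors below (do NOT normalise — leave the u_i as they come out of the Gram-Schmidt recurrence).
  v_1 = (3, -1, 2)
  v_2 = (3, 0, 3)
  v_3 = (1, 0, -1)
Orthogonal basis:
  u_1 = (3, -1, 2)
  u_2 = (-3/14, 15/14, 6/7)
  u_3 = (2/3, 2/3, -2/3)

Apply the Gram-Schmidt recurrence
  u_1 = v_1
  u_i = v_i − Σ_{j<i} ((v_i · u_j) / (u_j · u_j)) · u_j.

Step by step this gives:
  u_1 = (3, -1, 2)
  u_2 = (-3/14, 15/14, 6/7)
  u_3 = (2/3, 2/3, -2/3)

Orthogonality check:
  u_2 · u_1 = 0 (should be 0)
  u_3 · u_1 = 0 (should be 0)
  u_3 · u_2 = 0 (should be 0)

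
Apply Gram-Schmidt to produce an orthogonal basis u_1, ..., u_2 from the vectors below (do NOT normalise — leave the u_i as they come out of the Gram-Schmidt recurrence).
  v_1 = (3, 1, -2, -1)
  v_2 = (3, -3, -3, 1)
Orthogonal basis:
  u_1 = (3, 1, -2, -1)
  u_2 = (4/5, -56/15, -23/15, 26/15)

Apply the Gram-Schmidt recurrence
  u_1 = v_1
  u_i = v_i − Σ_{j<i} ((v_i · u_j) / (u_j · u_j)) · u_j.

Step by step this gives:
  u_1 = (3, 1, -2, -1)
  u_2 = (4/5, -56/15, -23/15, 26/15)

Orthogonality check:
  u_2 · u_1 = 0 (should be 0)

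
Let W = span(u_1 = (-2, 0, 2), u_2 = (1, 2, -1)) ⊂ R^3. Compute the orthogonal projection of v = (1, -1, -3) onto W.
proj_W(v) = (2, -1, -2)

Set up U = [u_1 | ... | u_2] ∈ R^(3×2). The projector onto W = col(U) is P = U (U^T U)^(-1) U^T.
Compute U^T U =
  [8, -4]
  [-4, 6],
and U^T v = (-8, 2).
Solve U^T U · c = U^T v for the coefficients: c = (-5/4, -1/2). The projection is proj_W(v) = U c.
Check: (v - proj_W(v)) · u_1 = 0  (should be 0).
Check: (v - proj_W(v)) · u_2 = 0  (should be 0).
Result: proj_W(v) = (2, -1, -2).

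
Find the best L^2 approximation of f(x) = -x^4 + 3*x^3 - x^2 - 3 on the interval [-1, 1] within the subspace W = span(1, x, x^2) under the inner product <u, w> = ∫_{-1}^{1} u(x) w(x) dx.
g(x) = -13*x^2/7 + 9*x/5 - 102/35

The best approximation g ∈ W is the orthogonal projection of f onto W. Writing g = a_0 + a_1 x + a_2 x^2, the coefficients solve the normal equations G · a = b where
  G_{ij} = <φ_i, φ_j> and b_i = <f, φ_i>, with φ_0 = 1, φ_1 = x, φ_2 = x^2.
G =
  [2, 0, 2/3]
  [0, 2/3, 0]
  [2/3, 0, 2/5],
b = (-106/15, 6/5, -94/35).
Solving gives a_0 = -102/35, a_1 = 9/5, a_2 = -13/7, so
  g(x) = -13*x^2/7 + 9*x/5 - 102/35.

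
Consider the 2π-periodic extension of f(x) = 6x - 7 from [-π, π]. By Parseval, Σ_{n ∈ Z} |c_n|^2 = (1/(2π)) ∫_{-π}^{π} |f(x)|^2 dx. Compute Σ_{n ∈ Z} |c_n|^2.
Σ |c_n|^2 = 12π^2 + 49

Expand and integrate term by term over [-π, π]:
  ∫ (6x)^2 dx = 36·(2π^3/3); ∫ 2·6·(-7)·x dx = 0 (odd integrand); ∫ (-7)^2 dx = 49·2π.
So (1/(2π)) ∫_{-π}^{π} (6x - 7)^2 dx = 36π^2/3 + 49 = 12π^2 + 49.
Parseval ⇒ Σ |c_n|^2 = 12π^2 + 49.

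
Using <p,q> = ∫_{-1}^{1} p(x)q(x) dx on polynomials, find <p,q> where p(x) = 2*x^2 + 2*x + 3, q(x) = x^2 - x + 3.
<p,q> = 352/15

Expand the product: p(x)·q(x) = 2*x^4 + 7*x^2 + 3*x + 9.
∫_{-1}^{1} of each monomial x^k gives [2/(k+1) if k even, 0 if k odd]. Integrating term-by-term (or equivalently evaluating the antiderivative F(x) = 2*x^5/5 + 7*x^3/3 + 3*x^2/2 + 9*x at the endpoints):
  F(1) − F(−1) = 397/30 − (-307/30) = 352/15.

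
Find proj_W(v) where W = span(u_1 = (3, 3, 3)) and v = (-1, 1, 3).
proj_W(v) = (1, 1, 1)

Set up U = [u_1 | ... | u_1] ∈ R^(3×1). The projector onto W = col(U) is P = U (U^T U)^(-1) U^T.
Compute U^T U =
  [27],
and U^T v = (9).
Solve U^T U · c = U^T v for the coefficients: c = (1/3). The projection is proj_W(v) = U c.
Check: (v - proj_W(v)) · u_1 = 0  (should be 0).
Result: proj_W(v) = (1, 1, 1).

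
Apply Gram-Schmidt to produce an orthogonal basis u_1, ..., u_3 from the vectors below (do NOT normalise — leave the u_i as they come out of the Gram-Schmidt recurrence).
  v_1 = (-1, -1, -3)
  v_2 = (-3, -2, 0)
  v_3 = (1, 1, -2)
Orthogonal basis:
  u_1 = (-1, -1, -3)
  u_2 = (-28/11, -17/11, 15/11)
  u_3 = (-15/59, 45/118, -5/118)

Apply the Gram-Schmidt recurrence
  u_1 = v_1
  u_i = v_i − Σ_{j<i} ((v_i · u_j) / (u_j · u_j)) · u_j.

Step by step this gives:
  u_1 = (-1, -1, -3)
  u_2 = (-28/11, -17/11, 15/11)
  u_3 = (-15/59, 45/118, -5/118)

Orthogonality check:
  u_2 · u_1 = 0 (should be 0)
  u_3 · u_1 = 0 (should be 0)
  u_3 · u_2 = 0 (should be 0)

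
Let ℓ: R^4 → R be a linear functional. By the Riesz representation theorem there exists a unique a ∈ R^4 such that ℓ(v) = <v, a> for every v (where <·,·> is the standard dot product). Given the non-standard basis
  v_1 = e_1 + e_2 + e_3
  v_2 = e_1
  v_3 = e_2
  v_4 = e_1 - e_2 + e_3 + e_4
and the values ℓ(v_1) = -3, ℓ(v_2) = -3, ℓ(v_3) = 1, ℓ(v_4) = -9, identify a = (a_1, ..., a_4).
a = (-3, 1, -1, -4)

Write a = (a_1, ..., a_4) in the standard basis. For each basis vector v_i, ℓ(v_i) = <v_i, a> is a linear equation in the a_j's. Collect the n equations into a matrix system V a = ℓ, where row i of V is v_i (expressed in the standard basis). Since V is invertible (lower-triangular with 1s on the diagonal, up to permutation), solve by back-substitution:
  V =
[[1, 1, 1, 0],
 [1, 0, 0, 0],
 [0, 1, 0, 0],
 [1, -1, 1, 1]]
  V a = (-3, -3, 1, -9)
Solving gives a = (-3, 1, -1, -4).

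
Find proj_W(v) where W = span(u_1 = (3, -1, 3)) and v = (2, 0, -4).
proj_W(v) = (-18/19, 6/19, -18/19)

Set up U = [u_1 | ... | u_1] ∈ R^(3×1). The projector onto W = col(U) is P = U (U^T U)^(-1) U^T.
Compute U^T U =
  [19],
and U^T v = (-6).
Solve U^T U · c = U^T v for the coefficients: c = (-6/19). The projection is proj_W(v) = U c.
Check: (v - proj_W(v)) · u_1 = 0  (should be 0).
Result: proj_W(v) = (-18/19, 6/19, -18/19).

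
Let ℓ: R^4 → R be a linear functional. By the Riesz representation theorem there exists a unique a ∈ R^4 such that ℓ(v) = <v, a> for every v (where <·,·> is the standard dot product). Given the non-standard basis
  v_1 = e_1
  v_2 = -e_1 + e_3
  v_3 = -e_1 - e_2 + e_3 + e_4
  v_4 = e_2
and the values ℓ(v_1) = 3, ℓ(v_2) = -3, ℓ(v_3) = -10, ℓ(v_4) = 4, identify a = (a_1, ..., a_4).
a = (3, 4, 0, -3)

Write a = (a_1, ..., a_4) in the standard basis. For each basis vector v_i, ℓ(v_i) = <v_i, a> is a linear equation in the a_j's. Collect the n equations into a matrix system V a = ℓ, where row i of V is v_i (expressed in the standard basis). Since V is invertible (lower-triangular with 1s on the diagonal, up to permutation), solve by back-substitution:
  V =
[[1, 0, 0, 0],
 [-1, 0, 1, 0],
 [-1, -1, 1, 1],
 [0, 1, 0, 0]]
  V a = (3, -3, -10, 4)
Solving gives a = (3, 4, 0, -3).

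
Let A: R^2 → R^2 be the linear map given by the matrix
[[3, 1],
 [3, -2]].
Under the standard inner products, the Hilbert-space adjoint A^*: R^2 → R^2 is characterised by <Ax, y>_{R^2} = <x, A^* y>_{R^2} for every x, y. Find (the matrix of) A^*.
A^* = A^T =
[[3, 3],
 [1, -2]]

For real matrices with standard dot products, the defining identity <Ax, y> = <x, A^* y> gives (Ax)^T y = x^T (A^*) y, i.e. x^T A^T y = x^T (A^*) y. Since this holds for all x, y, we must have A^* = A^T. Therefore
A^* =
[[3, 3],
 [1, -2]].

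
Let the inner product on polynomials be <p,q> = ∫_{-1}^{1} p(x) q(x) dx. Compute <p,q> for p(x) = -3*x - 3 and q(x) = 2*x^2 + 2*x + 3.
<p,q> = -26

Expand the product: p(x)·q(x) = -6*x^3 - 12*x^2 - 15*x - 9.
∫_{-1}^{1} of each monomial x^k gives [2/(k+1) if k even, 0 if k odd]. Integrating term-by-term (or equivalently evaluating the antiderivative F(x) = -3*x^4/2 - 4*x^3 - 15*x^2/2 - 9*x at the endpoints):
  F(1) − F(−1) = -22 − (4) = -26.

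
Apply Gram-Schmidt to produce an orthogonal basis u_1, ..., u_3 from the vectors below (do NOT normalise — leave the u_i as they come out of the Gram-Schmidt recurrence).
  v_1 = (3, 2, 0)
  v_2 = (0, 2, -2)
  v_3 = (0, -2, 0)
Orthogonal basis:
  u_1 = (3, 2, 0)
  u_2 = (-12/13, 18/13, -2)
  u_3 = (6/11, -9/11, -9/11)

Apply the Gram-Schmidt recurrence
  u_1 = v_1
  u_i = v_i − Σ_{j<i} ((v_i · u_j) / (u_j · u_j)) · u_j.

Step by step this gives:
  u_1 = (3, 2, 0)
  u_2 = (-12/13, 18/13, -2)
  u_3 = (6/11, -9/11, -9/11)

Orthogonality check:
  u_2 · u_1 = 0 (should be 0)
  u_3 · u_1 = 0 (should be 0)
  u_3 · u_2 = 0 (should be 0)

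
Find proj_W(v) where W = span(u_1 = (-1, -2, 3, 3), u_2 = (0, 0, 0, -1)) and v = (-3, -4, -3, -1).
proj_W(v) = (-1/7, -2/7, 3/7, -1)

Set up U = [u_1 | ... | u_2] ∈ R^(4×2). The projector onto W = col(U) is P = U (U^T U)^(-1) U^T.
Compute U^T U =
  [23, -3]
  [-3, 1],
and U^T v = (-1, 1).
Solve U^T U · c = U^T v for the coefficients: c = (1/7, 10/7). The projection is proj_W(v) = U c.
Check: (v - proj_W(v)) · u_1 = 0  (should be 0).
Check: (v - proj_W(v)) · u_2 = 0  (should be 0).
Result: proj_W(v) = (-1/7, -2/7, 3/7, -1).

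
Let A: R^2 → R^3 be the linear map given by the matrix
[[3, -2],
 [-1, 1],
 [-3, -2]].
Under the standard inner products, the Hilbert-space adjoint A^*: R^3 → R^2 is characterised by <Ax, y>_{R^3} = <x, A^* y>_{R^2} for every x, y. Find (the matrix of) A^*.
A^* = A^T =
[[3, -1, -3],
 [-2, 1, -2]]

For real matrices with standard dot products, the defining identity <Ax, y> = <x, A^* y> gives (Ax)^T y = x^T (A^*) y, i.e. x^T A^T y = x^T (A^*) y. Since this holds for all x, y, we must have A^* = A^T. Therefore
A^* =
[[3, -1, -3],
 [-2, 1, -2]].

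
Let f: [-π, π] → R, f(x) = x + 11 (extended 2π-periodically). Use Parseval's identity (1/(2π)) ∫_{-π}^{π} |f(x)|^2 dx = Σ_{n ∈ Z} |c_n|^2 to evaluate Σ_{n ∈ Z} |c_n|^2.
Σ |c_n|^2 = π^2/3 + 121

Expand and integrate term by term over [-π, π]:
  ∫ (x)^2 dx = 1·(2π^3/3); ∫ 2·1·(11)·x dx = 0 (odd integrand); ∫ 11^2 dx = 121·2π.
So (1/(2π)) ∫_{-π}^{π} (x + 11)^2 dx = 1π^2/3 + 121 = π^2/3 + 121.
Parseval ⇒ Σ |c_n|^2 = π^2/3 + 121.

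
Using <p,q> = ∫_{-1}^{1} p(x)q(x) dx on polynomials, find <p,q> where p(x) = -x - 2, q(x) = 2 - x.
<p,q> = -22/3

Expand the product: p(x)·q(x) = x^2 - 4.
∫_{-1}^{1} of each monomial x^k gives [2/(k+1) if k even, 0 if k odd]. Integrating term-by-term (or equivalently evaluating the antiderivative F(x) = x^3/3 - 4*x at the endpoints):
  F(1) − F(−1) = -11/3 − (11/3) = -22/3.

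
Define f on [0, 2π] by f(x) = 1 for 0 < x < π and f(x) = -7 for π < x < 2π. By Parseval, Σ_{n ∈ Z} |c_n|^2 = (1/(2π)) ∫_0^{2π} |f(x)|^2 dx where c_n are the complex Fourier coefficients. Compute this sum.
Σ |c_n|^2 = 25

Parseval equates the L^2 energy of f (normalised by 1/(2π)) with the ℓ^2 sum of its Fourier coefficients: (1/(2π)) ∫_0^{2π} |f|^2 = Σ |c_n|^2.
Compute the left side: (1/(2π)) [∫_0^π 1^2 dx + ∫_π^{2π} (-7)^2 dx] = (1/(2π)) · (1π + 49π) = (1 + 49)/2 = 25.
So Σ_{n ∈ Z} |c_n|^2 = 25.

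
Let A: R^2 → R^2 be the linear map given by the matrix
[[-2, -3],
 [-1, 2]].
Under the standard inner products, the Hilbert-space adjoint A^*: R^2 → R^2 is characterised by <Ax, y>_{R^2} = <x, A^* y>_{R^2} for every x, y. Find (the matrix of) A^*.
A^* = A^T =
[[-2, -1],
 [-3, 2]]

For real matrices with standard dot products, the defining identity <Ax, y> = <x, A^* y> gives (Ax)^T y = x^T (A^*) y, i.e. x^T A^T y = x^T (A^*) y. Since this holds for all x, y, we must have A^* = A^T. Therefore
A^* =
[[-2, -1],
 [-3, 2]].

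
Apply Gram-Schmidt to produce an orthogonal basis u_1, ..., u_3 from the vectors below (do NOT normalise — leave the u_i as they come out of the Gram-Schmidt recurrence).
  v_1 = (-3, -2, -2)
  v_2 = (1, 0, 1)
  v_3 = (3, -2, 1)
Orthogonal basis:
  u_1 = (-3, -2, -2)
  u_2 = (2/17, -10/17, 7/17)
  u_3 = (4/3, -2/3, -4/3)

Apply the Gram-Schmidt recurrence
  u_1 = v_1
  u_i = v_i − Σ_{j<i} ((v_i · u_j) / (u_j · u_j)) · u_j.

Step by step this gives:
  u_1 = (-3, -2, -2)
  u_2 = (2/17, -10/17, 7/17)
  u_3 = (4/3, -2/3, -4/3)

Orthogonality check:
  u_2 · u_1 = 0 (should be 0)
  u_3 · u_1 = 0 (should be 0)
  u_3 · u_2 = 0 (should be 0)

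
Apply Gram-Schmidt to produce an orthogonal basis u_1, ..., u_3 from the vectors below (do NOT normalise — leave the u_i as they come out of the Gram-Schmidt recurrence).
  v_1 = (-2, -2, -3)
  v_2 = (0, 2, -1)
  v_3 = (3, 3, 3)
Orthogonal basis:
  u_1 = (-2, -2, -3)
  u_2 = (-2/17, 32/17, -20/17)
  u_3 = (4/7, -1/7, -2/7)

Apply the Gram-Schmidt recurrence
  u_1 = v_1
  u_i = v_i − Σ_{j<i} ((v_i · u_j) / (u_j · u_j)) · u_j.

Step by step this gives:
  u_1 = (-2, -2, -3)
  u_2 = (-2/17, 32/17, -20/17)
  u_3 = (4/7, -1/7, -2/7)

Orthogonality check:
  u_2 · u_1 = 0 (should be 0)
  u_3 · u_1 = 0 (should be 0)
  u_3 · u_2 = 0 (should be 0)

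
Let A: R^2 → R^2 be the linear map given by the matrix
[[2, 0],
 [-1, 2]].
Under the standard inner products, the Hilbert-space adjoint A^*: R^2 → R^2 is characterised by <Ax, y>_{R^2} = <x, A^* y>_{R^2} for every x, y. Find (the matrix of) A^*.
A^* = A^T =
[[2, -1],
 [0, 2]]

For real matrices with standard dot products, the defining identity <Ax, y> = <x, A^* y> gives (Ax)^T y = x^T (A^*) y, i.e. x^T A^T y = x^T (A^*) y. Since this holds for all x, y, we must have A^* = A^T. Therefore
A^* =
[[2, -1],
 [0, 2]].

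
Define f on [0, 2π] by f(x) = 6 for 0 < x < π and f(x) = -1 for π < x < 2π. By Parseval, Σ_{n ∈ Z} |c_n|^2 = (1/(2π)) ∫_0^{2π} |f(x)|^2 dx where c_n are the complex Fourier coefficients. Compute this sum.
Σ |c_n|^2 = 37/2

Parseval equates the L^2 energy of f (normalised by 1/(2π)) with the ℓ^2 sum of its Fourier coefficients: (1/(2π)) ∫_0^{2π} |f|^2 = Σ |c_n|^2.
Compute the left side: (1/(2π)) [∫_0^π 6^2 dx + ∫_π^{2π} (-1)^2 dx] = (1/(2π)) · (36π + 1π) = (36 + 1)/2 = 37/2.
So Σ_{n ∈ Z} |c_n|^2 = 37/2.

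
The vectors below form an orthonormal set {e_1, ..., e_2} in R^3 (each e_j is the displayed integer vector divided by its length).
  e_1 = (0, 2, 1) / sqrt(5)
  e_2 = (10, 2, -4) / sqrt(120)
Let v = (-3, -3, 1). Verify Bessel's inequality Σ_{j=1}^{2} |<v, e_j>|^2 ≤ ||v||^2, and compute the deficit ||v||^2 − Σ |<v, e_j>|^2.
Σ |<v, e_j>|^2 = 55/3; ||v||^2 = 19; deficit = 2/3

Write each e_j = u_j / sqrt(<u_j, u_j>) where u_j is the displayed integer vector. Then <v, e_j> = <v, u_j> / sqrt(<u_j, u_j>), so |<v, e_j>|^2 = <v, u_j>^2 / <u_j, u_j>.
Coefficients: <v, e_1> = -5/sqrt(5), <v, e_2> = -40/sqrt(120).
Square and sum: Σ |<v, e_j>|^2 = 55/3.
Compute ||v||^2 = v·v = 19.
Deficit = 19 − 55/3 = 2/3 ≥ 0, confirming Bessel's inequality. (The deficit equals ||v − Σ <v,e_j> e_j||^2, the squared distance from v to span{e_j}.)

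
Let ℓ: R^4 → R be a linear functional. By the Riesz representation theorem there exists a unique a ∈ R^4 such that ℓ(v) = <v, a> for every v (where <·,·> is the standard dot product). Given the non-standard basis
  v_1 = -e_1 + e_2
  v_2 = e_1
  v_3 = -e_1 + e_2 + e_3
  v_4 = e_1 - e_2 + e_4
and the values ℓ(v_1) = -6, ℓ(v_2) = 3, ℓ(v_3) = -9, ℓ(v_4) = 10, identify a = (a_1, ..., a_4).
a = (3, -3, -3, 4)

Write a = (a_1, ..., a_4) in the standard basis. For each basis vector v_i, ℓ(v_i) = <v_i, a> is a linear equation in the a_j's. Collect the n equations into a matrix system V a = ℓ, where row i of V is v_i (expressed in the standard basis). Since V is invertible (lower-triangular with 1s on the diagonal, up to permutation), solve by back-substitution:
  V =
[[-1, 1, 0, 0],
 [1, 0, 0, 0],
 [-1, 1, 1, 0],
 [1, -1, 0, 1]]
  V a = (-6, 3, -9, 10)
Solving gives a = (3, -3, -3, 4).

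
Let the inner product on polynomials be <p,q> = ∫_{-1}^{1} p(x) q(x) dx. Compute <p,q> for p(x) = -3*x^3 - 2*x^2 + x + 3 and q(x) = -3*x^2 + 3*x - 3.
<p,q> = -96/5

Expand the product: p(x)·q(x) = 9*x^5 - 3*x^4 + 6*x - 9.
∫_{-1}^{1} of each monomial x^k gives [2/(k+1) if k even, 0 if k odd]. Integrating term-by-term (or equivalently evaluating the antiderivative F(x) = 3*x^6/2 - 3*x^5/5 + 3*x^2 - 9*x at the endpoints):
  F(1) − F(−1) = -51/10 − (141/10) = -96/5.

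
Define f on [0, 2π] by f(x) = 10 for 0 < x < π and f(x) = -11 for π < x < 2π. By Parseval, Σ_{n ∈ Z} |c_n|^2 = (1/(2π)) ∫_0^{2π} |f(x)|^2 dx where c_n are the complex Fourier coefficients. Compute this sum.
Σ |c_n|^2 = 221/2

Parseval equates the L^2 energy of f (normalised by 1/(2π)) with the ℓ^2 sum of its Fourier coefficients: (1/(2π)) ∫_0^{2π} |f|^2 = Σ |c_n|^2.
Compute the left side: (1/(2π)) [∫_0^π 10^2 dx + ∫_π^{2π} (-11)^2 dx] = (1/(2π)) · (100π + 121π) = (100 + 121)/2 = 221/2.
So Σ_{n ∈ Z} |c_n|^2 = 221/2.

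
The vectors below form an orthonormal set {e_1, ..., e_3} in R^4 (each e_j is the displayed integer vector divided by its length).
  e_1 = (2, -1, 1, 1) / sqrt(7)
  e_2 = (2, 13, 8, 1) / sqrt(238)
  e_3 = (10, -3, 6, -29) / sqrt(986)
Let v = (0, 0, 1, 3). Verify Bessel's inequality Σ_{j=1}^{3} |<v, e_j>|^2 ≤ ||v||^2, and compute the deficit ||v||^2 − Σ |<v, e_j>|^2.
Σ |<v, e_j>|^2 = 274/29; ||v||^2 = 10; deficit = 16/29

Write each e_j = u_j / sqrt(<u_j, u_j>) where u_j is the displayed integer vector. Then <v, e_j> = <v, u_j> / sqrt(<u_j, u_j>), so |<v, e_j>|^2 = <v, u_j>^2 / <u_j, u_j>.
Coefficients: <v, e_1> = 4/sqrt(7), <v, e_2> = 11/sqrt(238), <v, e_3> = -81/sqrt(986).
Square and sum: Σ |<v, e_j>|^2 = 274/29.
Compute ||v||^2 = v·v = 10.
Deficit = 10 − 274/29 = 16/29 ≥ 0, confirming Bessel's inequality. (The deficit equals ||v − Σ <v,e_j> e_j||^2, the squared distance from v to span{e_j}.)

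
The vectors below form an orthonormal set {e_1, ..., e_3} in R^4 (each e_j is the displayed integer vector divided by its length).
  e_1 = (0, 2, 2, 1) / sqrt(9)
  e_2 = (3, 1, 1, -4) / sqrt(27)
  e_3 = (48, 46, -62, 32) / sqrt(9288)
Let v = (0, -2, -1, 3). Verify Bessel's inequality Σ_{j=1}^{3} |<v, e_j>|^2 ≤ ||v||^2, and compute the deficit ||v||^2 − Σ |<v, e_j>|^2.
Σ |<v, e_j>|^2 = 843/86; ||v||^2 = 14; deficit = 361/86

Write each e_j = u_j / sqrt(<u_j, u_j>) where u_j is the displayed integer vector. Then <v, e_j> = <v, u_j> / sqrt(<u_j, u_j>), so |<v, e_j>|^2 = <v, u_j>^2 / <u_j, u_j>.
Coefficients: <v, e_1> = -3/sqrt(9), <v, e_2> = -15/sqrt(27), <v, e_3> = 66/sqrt(9288).
Square and sum: Σ |<v, e_j>|^2 = 843/86.
Compute ||v||^2 = v·v = 14.
Deficit = 14 − 843/86 = 361/86 ≥ 0, confirming Bessel's inequality. (The deficit equals ||v − Σ <v,e_j> e_j||^2, the squared distance from v to span{e_j}.)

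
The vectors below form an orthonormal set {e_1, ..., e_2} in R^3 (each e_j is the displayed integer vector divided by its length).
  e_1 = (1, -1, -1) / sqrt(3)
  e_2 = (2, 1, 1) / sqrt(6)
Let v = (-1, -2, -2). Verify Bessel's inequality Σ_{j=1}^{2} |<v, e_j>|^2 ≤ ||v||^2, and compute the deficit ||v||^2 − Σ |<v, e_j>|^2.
Σ |<v, e_j>|^2 = 9; ||v||^2 = 9; deficit = 0

Write each e_j = u_j / sqrt(<u_j, u_j>) where u_j is the displayed integer vector. Then <v, e_j> = <v, u_j> / sqrt(<u_j, u_j>), so |<v, e_j>|^2 = <v, u_j>^2 / <u_j, u_j>.
Coefficients: <v, e_1> = 3/sqrt(3), <v, e_2> = -6/sqrt(6).
Square and sum: Σ |<v, e_j>|^2 = 9.
Compute ||v||^2 = v·v = 9.
Deficit = 9 − 9 = 0 ≥ 0, confirming Bessel's inequality. (The deficit equals ||v − Σ <v,e_j> e_j||^2, the squared distance from v to span{e_j}.)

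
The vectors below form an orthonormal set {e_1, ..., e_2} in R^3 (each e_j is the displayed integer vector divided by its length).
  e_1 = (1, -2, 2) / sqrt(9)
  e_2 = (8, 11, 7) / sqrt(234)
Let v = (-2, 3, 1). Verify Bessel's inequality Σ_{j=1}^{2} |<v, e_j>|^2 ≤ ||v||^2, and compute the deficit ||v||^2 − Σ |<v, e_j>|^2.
Σ |<v, e_j>|^2 = 84/13; ||v||^2 = 14; deficit = 98/13

Write each e_j = u_j / sqrt(<u_j, u_j>) where u_j is the displayed integer vector. Then <v, e_j> = <v, u_j> / sqrt(<u_j, u_j>), so |<v, e_j>|^2 = <v, u_j>^2 / <u_j, u_j>.
Coefficients: <v, e_1> = -6/sqrt(9), <v, e_2> = 24/sqrt(234).
Square and sum: Σ |<v, e_j>|^2 = 84/13.
Compute ||v||^2 = v·v = 14.
Deficit = 14 − 84/13 = 98/13 ≥ 0, confirming Bessel's inequality. (The deficit equals ||v − Σ <v,e_j> e_j||^2, the squared distance from v to span{e_j}.)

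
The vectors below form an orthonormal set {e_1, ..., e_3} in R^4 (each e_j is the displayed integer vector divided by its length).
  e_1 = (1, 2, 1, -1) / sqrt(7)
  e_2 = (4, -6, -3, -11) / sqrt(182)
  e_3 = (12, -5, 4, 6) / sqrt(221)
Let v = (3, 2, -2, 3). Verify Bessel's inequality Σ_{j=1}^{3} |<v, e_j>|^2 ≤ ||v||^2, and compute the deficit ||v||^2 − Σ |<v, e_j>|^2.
Σ |<v, e_j>|^2 = 355/34; ||v||^2 = 26; deficit = 529/34

Write each e_j = u_j / sqrt(<u_j, u_j>) where u_j is the displayed integer vector. Then <v, e_j> = <v, u_j> / sqrt(<u_j, u_j>), so |<v, e_j>|^2 = <v, u_j>^2 / <u_j, u_j>.
Coefficients: <v, e_1> = 2/sqrt(7), <v, e_2> = -27/sqrt(182), <v, e_3> = 36/sqrt(221).
Square and sum: Σ |<v, e_j>|^2 = 355/34.
Compute ||v||^2 = v·v = 26.
Deficit = 26 − 355/34 = 529/34 ≥ 0, confirming Bessel's inequality. (The deficit equals ||v − Σ <v,e_j> e_j||^2, the squared distance from v to span{e_j}.)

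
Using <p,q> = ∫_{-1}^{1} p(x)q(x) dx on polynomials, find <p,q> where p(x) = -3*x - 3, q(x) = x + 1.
<p,q> = -8

Expand the product: p(x)·q(x) = -3*x^2 - 6*x - 3.
∫_{-1}^{1} of each monomial x^k gives [2/(k+1) if k even, 0 if k odd]. Integrating term-by-term (or equivalently evaluating the antiderivative F(x) = -x^3 - 3*x^2 - 3*x at the endpoints):
  F(1) − F(−1) = -7 − (1) = -8.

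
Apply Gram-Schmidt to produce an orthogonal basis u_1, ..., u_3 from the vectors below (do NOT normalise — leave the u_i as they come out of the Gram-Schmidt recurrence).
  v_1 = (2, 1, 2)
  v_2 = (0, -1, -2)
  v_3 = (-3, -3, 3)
Orthogonal basis:
  u_1 = (2, 1, 2)
  u_2 = (10/9, -4/9, -8/9)
  u_3 = (0, -18/5, 9/5)

Apply the Gram-Schmidt recurrence
  u_1 = v_1
  u_i = v_i − Σ_{j<i} ((v_i · u_j) / (u_j · u_j)) · u_j.

Step by step this gives:
  u_1 = (2, 1, 2)
  u_2 = (10/9, -4/9, -8/9)
  u_3 = (0, -18/5, 9/5)

Orthogonality check:
  u_2 · u_1 = 0 (should be 0)
  u_3 · u_1 = 0 (should be 0)
  u_3 · u_2 = 0 (should be 0)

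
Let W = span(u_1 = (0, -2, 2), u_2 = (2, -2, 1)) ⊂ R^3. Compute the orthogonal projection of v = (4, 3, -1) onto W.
proj_W(v) = (28/9, 11/9, -25/9)

Set up U = [u_1 | ... | u_2] ∈ R^(3×2). The projector onto W = col(U) is P = U (U^T U)^(-1) U^T.
Compute U^T U =
  [8, 6]
  [6, 9],
and U^T v = (-8, 1).
Solve U^T U · c = U^T v for the coefficients: c = (-13/6, 14/9). The projection is proj_W(v) = U c.
Check: (v - proj_W(v)) · u_1 = 0  (should be 0).
Check: (v - proj_W(v)) · u_2 = 0  (should be 0).
Result: proj_W(v) = (28/9, 11/9, -25/9).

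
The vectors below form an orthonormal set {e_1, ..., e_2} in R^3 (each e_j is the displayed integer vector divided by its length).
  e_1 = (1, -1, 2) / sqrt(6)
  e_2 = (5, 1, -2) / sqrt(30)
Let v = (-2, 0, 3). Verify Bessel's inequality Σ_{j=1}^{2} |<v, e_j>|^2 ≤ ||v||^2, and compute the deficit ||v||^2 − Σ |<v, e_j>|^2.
Σ |<v, e_j>|^2 = 56/5; ||v||^2 = 13; deficit = 9/5

Write each e_j = u_j / sqrt(<u_j, u_j>) where u_j is the displayed integer vector. Then <v, e_j> = <v, u_j> / sqrt(<u_j, u_j>), so |<v, e_j>|^2 = <v, u_j>^2 / <u_j, u_j>.
Coefficients: <v, e_1> = 4/sqrt(6), <v, e_2> = -16/sqrt(30).
Square and sum: Σ |<v, e_j>|^2 = 56/5.
Compute ||v||^2 = v·v = 13.
Deficit = 13 − 56/5 = 9/5 ≥ 0, confirming Bessel's inequality. (The deficit equals ||v − Σ <v,e_j> e_j||^2, the squared distance from v to span{e_j}.)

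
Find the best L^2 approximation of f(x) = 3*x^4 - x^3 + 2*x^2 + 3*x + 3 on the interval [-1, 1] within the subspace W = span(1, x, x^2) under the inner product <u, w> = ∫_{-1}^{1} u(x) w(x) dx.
g(x) = 32*x^2/7 + 12*x/5 + 96/35

The best approximation g ∈ W is the orthogonal projection of f onto W. Writing g = a_0 + a_1 x + a_2 x^2, the coefficients solve the normal equations G · a = b where
  G_{ij} = <φ_i, φ_j> and b_i = <f, φ_i>, with φ_0 = 1, φ_1 = x, φ_2 = x^2.
G =
  [2, 0, 2/3]
  [0, 2/3, 0]
  [2/3, 0, 2/5],
b = (128/15, 8/5, 128/35).
Solving gives a_0 = 96/35, a_1 = 12/5, a_2 = 32/7, so
  g(x) = 32*x^2/7 + 12*x/5 + 96/35.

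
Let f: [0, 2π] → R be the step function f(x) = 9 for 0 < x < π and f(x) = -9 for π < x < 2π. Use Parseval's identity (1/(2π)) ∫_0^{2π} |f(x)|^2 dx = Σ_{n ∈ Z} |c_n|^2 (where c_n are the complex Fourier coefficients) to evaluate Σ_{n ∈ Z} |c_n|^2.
Σ |c_n|^2 = 81

Parseval equates the L^2 energy of f (normalised by 1/(2π)) with the ℓ^2 sum of its Fourier coefficients: (1/(2π)) ∫_0^{2π} |f|^2 = Σ |c_n|^2.
Compute the left side: (1/(2π)) [∫_0^π 9^2 dx + ∫_π^{2π} (-9)^2 dx] = (1/(2π)) · (81π + 81π) = (81 + 81)/2 = 81.
So Σ_{n ∈ Z} |c_n|^2 = 81.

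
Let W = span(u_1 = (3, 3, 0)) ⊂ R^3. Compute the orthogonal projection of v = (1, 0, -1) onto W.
proj_W(v) = (1/2, 1/2, 0)

Set up U = [u_1 | ... | u_1] ∈ R^(3×1). The projector onto W = col(U) is P = U (U^T U)^(-1) U^T.
Compute U^T U =
  [18],
and U^T v = (3).
Solve U^T U · c = U^T v for the coefficients: c = (1/6). The projection is proj_W(v) = U c.
Check: (v - proj_W(v)) · u_1 = 0  (should be 0).
Result: proj_W(v) = (1/2, 1/2, 0).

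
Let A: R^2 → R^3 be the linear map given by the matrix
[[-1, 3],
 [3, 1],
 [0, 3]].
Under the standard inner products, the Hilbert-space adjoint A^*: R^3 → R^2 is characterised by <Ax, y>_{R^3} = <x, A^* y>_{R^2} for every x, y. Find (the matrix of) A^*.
A^* = A^T =
[[-1, 3, 0],
 [3, 1, 3]]

For real matrices with standard dot products, the defining identity <Ax, y> = <x, A^* y> gives (Ax)^T y = x^T (A^*) y, i.e. x^T A^T y = x^T (A^*) y. Since this holds for all x, y, we must have A^* = A^T. Therefore
A^* =
[[-1, 3, 0],
 [3, 1, 3]].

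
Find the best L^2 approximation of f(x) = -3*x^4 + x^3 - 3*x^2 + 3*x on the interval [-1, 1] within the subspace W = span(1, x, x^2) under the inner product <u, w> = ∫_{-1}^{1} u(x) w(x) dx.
g(x) = -39*x^2/7 + 18*x/5 + 9/35

The best approximation g ∈ W is the orthogonal projection of f onto W. Writing g = a_0 + a_1 x + a_2 x^2, the coefficients solve the normal equations G · a = b where
  G_{ij} = <φ_i, φ_j> and b_i = <f, φ_i>, with φ_0 = 1, φ_1 = x, φ_2 = x^2.
G =
  [2, 0, 2/3]
  [0, 2/3, 0]
  [2/3, 0, 2/5],
b = (-16/5, 12/5, -72/35).
Solving gives a_0 = 9/35, a_1 = 18/5, a_2 = -39/7, so
  g(x) = -39*x^2/7 + 18*x/5 + 9/35.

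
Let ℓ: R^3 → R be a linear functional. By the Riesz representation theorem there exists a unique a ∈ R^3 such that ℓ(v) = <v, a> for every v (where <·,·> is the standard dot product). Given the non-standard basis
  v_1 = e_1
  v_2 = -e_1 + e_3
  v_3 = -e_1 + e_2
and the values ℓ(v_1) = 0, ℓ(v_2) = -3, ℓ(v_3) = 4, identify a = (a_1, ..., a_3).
a = (0, 4, -3)

Write a = (a_1, ..., a_3) in the standard basis. For each basis vector v_i, ℓ(v_i) = <v_i, a> is a linear equation in the a_j's. Collect the n equations into a matrix system V a = ℓ, where row i of V is v_i (expressed in the standard basis). Since V is invertible (lower-triangular with 1s on the diagonal, up to permutation), solve by back-substitution:
  V =
[[1, 0, 0],
 [-1, 0, 1],
 [-1, 1, 0]]
  V a = (0, -3, 4)
Solving gives a = (0, 4, -3).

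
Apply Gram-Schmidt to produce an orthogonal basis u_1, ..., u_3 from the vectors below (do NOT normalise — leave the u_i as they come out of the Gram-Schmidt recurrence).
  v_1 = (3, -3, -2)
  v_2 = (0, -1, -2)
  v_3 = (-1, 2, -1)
Orthogonal basis:
  u_1 = (3, -3, -2)
  u_2 = (-21/22, -1/22, -15/11)
  u_3 = (44/61, 66/61, -33/61)

Apply the Gram-Schmidt recurrence
  u_1 = v_1
  u_i = v_i − Σ_{j<i} ((v_i · u_j) / (u_j · u_j)) · u_j.

Step by step this gives:
  u_1 = (3, -3, -2)
  u_2 = (-21/22, -1/22, -15/11)
  u_3 = (44/61, 66/61, -33/61)

Orthogonality check:
  u_2 · u_1 = 0 (should be 0)
  u_3 · u_1 = 0 (should be 0)
  u_3 · u_2 = 0 (should be 0)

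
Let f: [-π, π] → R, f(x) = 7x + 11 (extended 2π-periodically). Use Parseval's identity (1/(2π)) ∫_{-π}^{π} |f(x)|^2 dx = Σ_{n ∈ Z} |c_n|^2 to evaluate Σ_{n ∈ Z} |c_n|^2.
Σ |c_n|^2 = 49π^2/3 + 121

Expand and integrate term by term over [-π, π]:
  ∫ (7x)^2 dx = 49·(2π^3/3); ∫ 2·7·(11)·x dx = 0 (odd integrand); ∫ 11^2 dx = 121·2π.
So (1/(2π)) ∫_{-π}^{π} (7x + 11)^2 dx = 49π^2/3 + 121 = 49π^2/3 + 121.
Parseval ⇒ Σ |c_n|^2 = 49π^2/3 + 121.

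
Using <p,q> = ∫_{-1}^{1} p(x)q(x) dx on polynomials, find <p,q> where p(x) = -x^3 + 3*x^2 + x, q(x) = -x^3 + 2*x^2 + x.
<p,q> = 268/105

Expand the product: p(x)·q(x) = x^6 - 5*x^5 + 4*x^4 + 5*x^3 + x^2.
∫_{-1}^{1} of each monomial x^k gives [2/(k+1) if k even, 0 if k odd]. Integrating term-by-term (or equivalently evaluating the antiderivative F(x) = x^7/7 - 5*x^6/6 + 4*x^5/5 + 5*x^4/4 + x^3/3 at the endpoints):
  F(1) − F(−1) = 237/140 − (-361/420) = 268/105.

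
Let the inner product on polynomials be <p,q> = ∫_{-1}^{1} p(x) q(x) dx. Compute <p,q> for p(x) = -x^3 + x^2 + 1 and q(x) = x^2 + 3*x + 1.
<p,q> = 38/15

Expand the product: p(x)·q(x) = -x^5 - 2*x^4 + 2*x^3 + 2*x^2 + 3*x + 1.
∫_{-1}^{1} of each monomial x^k gives [2/(k+1) if k even, 0 if k odd]. Integrating term-by-term (or equivalently evaluating the antiderivative F(x) = -x^6/6 - 2*x^5/5 + x^4/2 + 2*x^3/3 + 3*x^2/2 + x at the endpoints):
  F(1) − F(−1) = 31/10 − (17/30) = 38/15.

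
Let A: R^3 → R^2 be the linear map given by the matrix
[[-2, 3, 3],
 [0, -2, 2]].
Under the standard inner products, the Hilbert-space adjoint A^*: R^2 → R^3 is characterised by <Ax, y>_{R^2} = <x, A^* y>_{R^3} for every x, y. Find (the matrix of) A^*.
A^* = A^T =
[[-2, 0],
 [3, -2],
 [3, 2]]

For real matrices with standard dot products, the defining identity <Ax, y> = <x, A^* y> gives (Ax)^T y = x^T (A^*) y, i.e. x^T A^T y = x^T (A^*) y. Since this holds for all x, y, we must have A^* = A^T. Therefore
A^* =
[[-2, 0],
 [3, -2],
 [3, 2]].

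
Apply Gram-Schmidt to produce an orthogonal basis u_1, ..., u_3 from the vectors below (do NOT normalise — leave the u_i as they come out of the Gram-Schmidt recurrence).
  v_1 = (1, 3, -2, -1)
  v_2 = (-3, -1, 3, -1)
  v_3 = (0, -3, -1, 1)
Orthogonal basis:
  u_1 = (1, 3, -2, -1)
  u_2 = (-34/15, 6/5, 23/15, -26/15)
  u_3 = (-138/179, -127/179, -212/179, -95/179)

Apply the Gram-Schmidt recurrence
  u_1 = v_1
  u_i = v_i − Σ_{j<i} ((v_i · u_j) / (u_j · u_j)) · u_j.

Step by step this gives:
  u_1 = (1, 3, -2, -1)
  u_2 = (-34/15, 6/5, 23/15, -26/15)
  u_3 = (-138/179, -127/179, -212/179, -95/179)

Orthogonality check:
  u_2 · u_1 = 0 (should be 0)
  u_3 · u_1 = 0 (should be 0)
  u_3 · u_2 = 0 (should be 0)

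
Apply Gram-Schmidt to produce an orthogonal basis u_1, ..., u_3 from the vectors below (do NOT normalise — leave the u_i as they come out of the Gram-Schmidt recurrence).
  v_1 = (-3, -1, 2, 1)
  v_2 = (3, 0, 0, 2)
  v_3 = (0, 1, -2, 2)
Orthogonal basis:
  u_1 = (-3, -1, 2, 1)
  u_2 = (8/5, -7/15, 14/15, 37/15)
  u_3 = (-75/73, 135/146, -135/73, 225/146)

Apply the Gram-Schmidt recurrence
  u_1 = v_1
  u_i = v_i − Σ_{j<i} ((v_i · u_j) / (u_j · u_j)) · u_j.

Step by step this gives:
  u_1 = (-3, -1, 2, 1)
  u_2 = (8/5, -7/15, 14/15, 37/15)
  u_3 = (-75/73, 135/146, -135/73, 225/146)

Orthogonality check:
  u_2 · u_1 = 0 (should be 0)
  u_3 · u_1 = 0 (should be 0)
  u_3 · u_2 = 0 (should be 0)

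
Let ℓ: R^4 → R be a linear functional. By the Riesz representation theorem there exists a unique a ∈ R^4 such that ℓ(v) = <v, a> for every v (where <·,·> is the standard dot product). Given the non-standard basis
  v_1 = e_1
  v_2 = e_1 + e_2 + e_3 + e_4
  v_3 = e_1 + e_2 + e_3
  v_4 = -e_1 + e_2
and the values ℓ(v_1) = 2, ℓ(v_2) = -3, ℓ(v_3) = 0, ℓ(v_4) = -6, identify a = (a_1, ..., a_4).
a = (2, -4, 2, -3)

Write a = (a_1, ..., a_4) in the standard basis. For each basis vector v_i, ℓ(v_i) = <v_i, a> is a linear equation in the a_j's. Collect the n equations into a matrix system V a = ℓ, where row i of V is v_i (expressed in the standard basis). Since V is invertible (lower-triangular with 1s on the diagonal, up to permutation), solve by back-substitution:
  V =
[[1, 0, 0, 0],
 [1, 1, 1, 1],
 [1, 1, 1, 0],
 [-1, 1, 0, 0]]
  V a = (2, -3, 0, -6)
Solving gives a = (2, -4, 2, -3).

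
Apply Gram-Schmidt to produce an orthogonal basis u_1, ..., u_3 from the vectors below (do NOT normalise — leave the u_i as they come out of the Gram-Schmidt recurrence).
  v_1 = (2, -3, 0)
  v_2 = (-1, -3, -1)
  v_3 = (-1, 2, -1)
Orthogonal basis:
  u_1 = (2, -3, 0)
  u_2 = (-27/13, -18/13, -1)
  u_3 = (15/47, 10/47, -45/47)

Apply the Gram-Schmidt recurrence
  u_1 = v_1
  u_i = v_i − Σ_{j<i} ((v_i · u_j) / (u_j · u_j)) · u_j.

Step by step this gives:
  u_1 = (2, -3, 0)
  u_2 = (-27/13, -18/13, -1)
  u_3 = (15/47, 10/47, -45/47)

Orthogonality check:
  u_2 · u_1 = 0 (should be 0)
  u_3 · u_1 = 0 (should be 0)
  u_3 · u_2 = 0 (should be 0)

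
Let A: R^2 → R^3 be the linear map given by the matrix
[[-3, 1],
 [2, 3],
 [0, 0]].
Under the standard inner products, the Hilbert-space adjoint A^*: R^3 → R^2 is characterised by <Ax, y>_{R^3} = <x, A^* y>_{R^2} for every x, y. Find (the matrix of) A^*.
A^* = A^T =
[[-3, 2, 0],
 [1, 3, 0]]

For real matrices with standard dot products, the defining identity <Ax, y> = <x, A^* y> gives (Ax)^T y = x^T (A^*) y, i.e. x^T A^T y = x^T (A^*) y. Since this holds for all x, y, we must have A^* = A^T. Therefore
A^* =
[[-3, 2, 0],
 [1, 3, 0]].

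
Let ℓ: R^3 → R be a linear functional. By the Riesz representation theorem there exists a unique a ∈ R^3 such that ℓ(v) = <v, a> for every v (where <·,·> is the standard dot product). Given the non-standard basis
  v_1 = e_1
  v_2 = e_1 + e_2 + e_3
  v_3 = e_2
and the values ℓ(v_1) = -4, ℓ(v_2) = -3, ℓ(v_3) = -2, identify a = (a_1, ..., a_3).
a = (-4, -2, 3)

Write a = (a_1, ..., a_3) in the standard basis. For each basis vector v_i, ℓ(v_i) = <v_i, a> is a linear equation in the a_j's. Collect the n equations into a matrix system V a = ℓ, where row i of V is v_i (expressed in the standard basis). Since V is invertible (lower-triangular with 1s on the diagonal, up to permutation), solve by back-substitution:
  V =
[[1, 0, 0],
 [1, 1, 1],
 [0, 1, 0]]
  V a = (-4, -3, -2)
Solving gives a = (-4, -2, 3).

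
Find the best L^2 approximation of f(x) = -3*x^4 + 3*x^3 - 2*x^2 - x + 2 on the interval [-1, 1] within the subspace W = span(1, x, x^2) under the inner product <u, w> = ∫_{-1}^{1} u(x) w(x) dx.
g(x) = -32*x^2/7 + 4*x/5 + 79/35

The best approximation g ∈ W is the orthogonal projection of f onto W. Writing g = a_0 + a_1 x + a_2 x^2, the coefficients solve the normal equations G · a = b where
  G_{ij} = <φ_i, φ_j> and b_i = <f, φ_i>, with φ_0 = 1, φ_1 = x, φ_2 = x^2.
G =
  [2, 0, 2/3]
  [0, 2/3, 0]
  [2/3, 0, 2/5],
b = (22/15, 8/15, -34/105).
Solving gives a_0 = 79/35, a_1 = 4/5, a_2 = -32/7, so
  g(x) = -32*x^2/7 + 4*x/5 + 79/35.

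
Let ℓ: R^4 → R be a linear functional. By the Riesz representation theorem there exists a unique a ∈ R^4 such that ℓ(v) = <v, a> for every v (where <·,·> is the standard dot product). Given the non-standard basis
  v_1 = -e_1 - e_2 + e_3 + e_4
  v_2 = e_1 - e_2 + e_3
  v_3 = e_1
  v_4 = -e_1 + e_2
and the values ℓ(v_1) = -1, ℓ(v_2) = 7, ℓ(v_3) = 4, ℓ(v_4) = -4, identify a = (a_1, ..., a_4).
a = (4, 0, 3, 0)

Write a = (a_1, ..., a_4) in the standard basis. For each basis vector v_i, ℓ(v_i) = <v_i, a> is a linear equation in the a_j's. Collect the n equations into a matrix system V a = ℓ, where row i of V is v_i (expressed in the standard basis). Since V is invertible (lower-triangular with 1s on the diagonal, up to permutation), solve by back-substitution:
  V =
[[-1, -1, 1, 1],
 [1, -1, 1, 0],
 [1, 0, 0, 0],
 [-1, 1, 0, 0]]
  V a = (-1, 7, 4, -4)
Solving gives a = (4, 0, 3, 0).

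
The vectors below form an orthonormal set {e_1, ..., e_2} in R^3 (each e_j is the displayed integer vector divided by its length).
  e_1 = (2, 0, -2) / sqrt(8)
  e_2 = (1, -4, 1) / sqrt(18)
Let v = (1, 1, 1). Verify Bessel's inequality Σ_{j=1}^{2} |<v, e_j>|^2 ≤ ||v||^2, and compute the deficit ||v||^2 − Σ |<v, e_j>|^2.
Σ |<v, e_j>|^2 = 2/9; ||v||^2 = 3; deficit = 25/9

Write each e_j = u_j / sqrt(<u_j, u_j>) where u_j is the displayed integer vector. Then <v, e_j> = <v, u_j> / sqrt(<u_j, u_j>), so |<v, e_j>|^2 = <v, u_j>^2 / <u_j, u_j>.
Coefficients: <v, e_1> = 0/sqrt(8), <v, e_2> = -2/sqrt(18).
Square and sum: Σ |<v, e_j>|^2 = 2/9.
Compute ||v||^2 = v·v = 3.
Deficit = 3 − 2/9 = 25/9 ≥ 0, confirming Bessel's inequality. (The deficit equals ||v − Σ <v,e_j> e_j||^2, the squared distance from v to span{e_j}.)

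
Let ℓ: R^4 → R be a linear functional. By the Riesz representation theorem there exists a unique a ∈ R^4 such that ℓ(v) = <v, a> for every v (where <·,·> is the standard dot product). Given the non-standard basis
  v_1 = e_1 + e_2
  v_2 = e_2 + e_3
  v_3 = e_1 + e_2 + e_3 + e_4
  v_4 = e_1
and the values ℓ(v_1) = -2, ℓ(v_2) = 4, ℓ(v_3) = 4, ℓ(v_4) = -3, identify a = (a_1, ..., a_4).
a = (-3, 1, 3, 3)

Write a = (a_1, ..., a_4) in the standard basis. For each basis vector v_i, ℓ(v_i) = <v_i, a> is a linear equation in the a_j's. Collect the n equations into a matrix system V a = ℓ, where row i of V is v_i (expressed in the standard basis). Since V is invertible (lower-triangular with 1s on the diagonal, up to permutation), solve by back-substitution:
  V =
[[1, 1, 0, 0],
 [0, 1, 1, 0],
 [1, 1, 1, 1],
 [1, 0, 0, 0]]
  V a = (-2, 4, 4, -3)
Solving gives a = (-3, 1, 3, 3).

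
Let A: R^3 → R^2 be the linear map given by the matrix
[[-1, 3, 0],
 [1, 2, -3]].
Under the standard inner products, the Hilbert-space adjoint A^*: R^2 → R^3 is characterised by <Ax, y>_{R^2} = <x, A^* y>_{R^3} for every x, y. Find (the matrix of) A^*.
A^* = A^T =
[[-1, 1],
 [3, 2],
 [0, -3]]

For real matrices with standard dot products, the defining identity <Ax, y> = <x, A^* y> gives (Ax)^T y = x^T (A^*) y, i.e. x^T A^T y = x^T (A^*) y. Since this holds for all x, y, we must have A^* = A^T. Therefore
A^* =
[[-1, 1],
 [3, 2],
 [0, -3]].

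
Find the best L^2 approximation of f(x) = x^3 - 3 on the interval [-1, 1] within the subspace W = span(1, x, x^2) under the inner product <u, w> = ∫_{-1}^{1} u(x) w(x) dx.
g(x) = 3*x/5 - 3

The best approximation g ∈ W is the orthogonal projection of f onto W. Writing g = a_0 + a_1 x + a_2 x^2, the coefficients solve the normal equations G · a = b where
  G_{ij} = <φ_i, φ_j> and b_i = <f, φ_i>, with φ_0 = 1, φ_1 = x, φ_2 = x^2.
G =
  [2, 0, 2/3]
  [0, 2/3, 0]
  [2/3, 0, 2/5],
b = (-6, 2/5, -2).
Solving gives a_0 = -3, a_1 = 3/5, a_2 = 0, so
  g(x) = 3*x/5 - 3.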